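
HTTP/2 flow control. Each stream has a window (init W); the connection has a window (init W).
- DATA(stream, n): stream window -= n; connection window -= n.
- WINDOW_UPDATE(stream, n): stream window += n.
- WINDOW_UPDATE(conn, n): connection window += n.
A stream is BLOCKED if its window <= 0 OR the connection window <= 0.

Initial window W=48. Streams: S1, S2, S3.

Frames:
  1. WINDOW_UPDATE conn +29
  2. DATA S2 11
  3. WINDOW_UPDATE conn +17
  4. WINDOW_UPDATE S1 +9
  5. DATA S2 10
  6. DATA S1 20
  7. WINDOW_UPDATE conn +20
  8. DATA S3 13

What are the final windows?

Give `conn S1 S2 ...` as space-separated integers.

Op 1: conn=77 S1=48 S2=48 S3=48 blocked=[]
Op 2: conn=66 S1=48 S2=37 S3=48 blocked=[]
Op 3: conn=83 S1=48 S2=37 S3=48 blocked=[]
Op 4: conn=83 S1=57 S2=37 S3=48 blocked=[]
Op 5: conn=73 S1=57 S2=27 S3=48 blocked=[]
Op 6: conn=53 S1=37 S2=27 S3=48 blocked=[]
Op 7: conn=73 S1=37 S2=27 S3=48 blocked=[]
Op 8: conn=60 S1=37 S2=27 S3=35 blocked=[]

Answer: 60 37 27 35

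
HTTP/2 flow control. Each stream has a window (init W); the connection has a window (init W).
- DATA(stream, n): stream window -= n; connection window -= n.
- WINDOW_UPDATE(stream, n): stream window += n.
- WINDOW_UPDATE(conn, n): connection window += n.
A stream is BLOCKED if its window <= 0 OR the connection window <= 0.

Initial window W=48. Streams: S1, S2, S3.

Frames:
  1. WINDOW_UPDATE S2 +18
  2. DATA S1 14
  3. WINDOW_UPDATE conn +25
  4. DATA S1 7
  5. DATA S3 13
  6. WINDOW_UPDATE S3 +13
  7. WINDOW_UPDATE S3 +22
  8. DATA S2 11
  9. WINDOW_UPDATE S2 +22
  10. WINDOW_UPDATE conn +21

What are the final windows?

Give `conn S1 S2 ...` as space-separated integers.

Answer: 49 27 77 70

Derivation:
Op 1: conn=48 S1=48 S2=66 S3=48 blocked=[]
Op 2: conn=34 S1=34 S2=66 S3=48 blocked=[]
Op 3: conn=59 S1=34 S2=66 S3=48 blocked=[]
Op 4: conn=52 S1=27 S2=66 S3=48 blocked=[]
Op 5: conn=39 S1=27 S2=66 S3=35 blocked=[]
Op 6: conn=39 S1=27 S2=66 S3=48 blocked=[]
Op 7: conn=39 S1=27 S2=66 S3=70 blocked=[]
Op 8: conn=28 S1=27 S2=55 S3=70 blocked=[]
Op 9: conn=28 S1=27 S2=77 S3=70 blocked=[]
Op 10: conn=49 S1=27 S2=77 S3=70 blocked=[]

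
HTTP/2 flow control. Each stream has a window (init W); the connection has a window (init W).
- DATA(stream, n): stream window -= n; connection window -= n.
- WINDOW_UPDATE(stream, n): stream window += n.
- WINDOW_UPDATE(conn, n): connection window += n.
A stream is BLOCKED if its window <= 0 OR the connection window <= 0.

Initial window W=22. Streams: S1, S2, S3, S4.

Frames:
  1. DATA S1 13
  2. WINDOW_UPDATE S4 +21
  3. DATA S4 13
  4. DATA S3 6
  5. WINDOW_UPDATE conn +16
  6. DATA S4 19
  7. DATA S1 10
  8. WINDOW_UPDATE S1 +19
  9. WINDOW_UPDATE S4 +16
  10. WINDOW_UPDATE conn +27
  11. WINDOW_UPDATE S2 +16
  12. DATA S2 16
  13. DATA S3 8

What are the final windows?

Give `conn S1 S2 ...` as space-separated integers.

Op 1: conn=9 S1=9 S2=22 S3=22 S4=22 blocked=[]
Op 2: conn=9 S1=9 S2=22 S3=22 S4=43 blocked=[]
Op 3: conn=-4 S1=9 S2=22 S3=22 S4=30 blocked=[1, 2, 3, 4]
Op 4: conn=-10 S1=9 S2=22 S3=16 S4=30 blocked=[1, 2, 3, 4]
Op 5: conn=6 S1=9 S2=22 S3=16 S4=30 blocked=[]
Op 6: conn=-13 S1=9 S2=22 S3=16 S4=11 blocked=[1, 2, 3, 4]
Op 7: conn=-23 S1=-1 S2=22 S3=16 S4=11 blocked=[1, 2, 3, 4]
Op 8: conn=-23 S1=18 S2=22 S3=16 S4=11 blocked=[1, 2, 3, 4]
Op 9: conn=-23 S1=18 S2=22 S3=16 S4=27 blocked=[1, 2, 3, 4]
Op 10: conn=4 S1=18 S2=22 S3=16 S4=27 blocked=[]
Op 11: conn=4 S1=18 S2=38 S3=16 S4=27 blocked=[]
Op 12: conn=-12 S1=18 S2=22 S3=16 S4=27 blocked=[1, 2, 3, 4]
Op 13: conn=-20 S1=18 S2=22 S3=8 S4=27 blocked=[1, 2, 3, 4]

Answer: -20 18 22 8 27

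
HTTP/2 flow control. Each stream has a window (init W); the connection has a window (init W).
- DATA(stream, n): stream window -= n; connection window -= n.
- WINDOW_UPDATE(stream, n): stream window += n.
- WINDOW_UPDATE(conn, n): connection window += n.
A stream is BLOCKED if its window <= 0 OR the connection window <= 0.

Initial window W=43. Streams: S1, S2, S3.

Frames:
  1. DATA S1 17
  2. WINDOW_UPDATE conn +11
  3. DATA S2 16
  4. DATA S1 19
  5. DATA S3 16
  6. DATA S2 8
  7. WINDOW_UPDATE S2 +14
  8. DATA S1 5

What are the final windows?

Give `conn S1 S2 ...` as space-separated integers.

Op 1: conn=26 S1=26 S2=43 S3=43 blocked=[]
Op 2: conn=37 S1=26 S2=43 S3=43 blocked=[]
Op 3: conn=21 S1=26 S2=27 S3=43 blocked=[]
Op 4: conn=2 S1=7 S2=27 S3=43 blocked=[]
Op 5: conn=-14 S1=7 S2=27 S3=27 blocked=[1, 2, 3]
Op 6: conn=-22 S1=7 S2=19 S3=27 blocked=[1, 2, 3]
Op 7: conn=-22 S1=7 S2=33 S3=27 blocked=[1, 2, 3]
Op 8: conn=-27 S1=2 S2=33 S3=27 blocked=[1, 2, 3]

Answer: -27 2 33 27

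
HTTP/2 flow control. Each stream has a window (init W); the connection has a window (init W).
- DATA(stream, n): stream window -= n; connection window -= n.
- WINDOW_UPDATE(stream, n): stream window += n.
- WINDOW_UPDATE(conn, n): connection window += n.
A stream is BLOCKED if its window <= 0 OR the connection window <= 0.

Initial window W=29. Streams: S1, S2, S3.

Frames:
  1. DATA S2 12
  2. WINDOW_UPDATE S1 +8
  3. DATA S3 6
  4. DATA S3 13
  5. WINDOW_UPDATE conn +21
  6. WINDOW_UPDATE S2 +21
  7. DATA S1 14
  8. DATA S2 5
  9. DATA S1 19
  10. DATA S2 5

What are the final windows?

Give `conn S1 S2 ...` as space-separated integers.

Op 1: conn=17 S1=29 S2=17 S3=29 blocked=[]
Op 2: conn=17 S1=37 S2=17 S3=29 blocked=[]
Op 3: conn=11 S1=37 S2=17 S3=23 blocked=[]
Op 4: conn=-2 S1=37 S2=17 S3=10 blocked=[1, 2, 3]
Op 5: conn=19 S1=37 S2=17 S3=10 blocked=[]
Op 6: conn=19 S1=37 S2=38 S3=10 blocked=[]
Op 7: conn=5 S1=23 S2=38 S3=10 blocked=[]
Op 8: conn=0 S1=23 S2=33 S3=10 blocked=[1, 2, 3]
Op 9: conn=-19 S1=4 S2=33 S3=10 blocked=[1, 2, 3]
Op 10: conn=-24 S1=4 S2=28 S3=10 blocked=[1, 2, 3]

Answer: -24 4 28 10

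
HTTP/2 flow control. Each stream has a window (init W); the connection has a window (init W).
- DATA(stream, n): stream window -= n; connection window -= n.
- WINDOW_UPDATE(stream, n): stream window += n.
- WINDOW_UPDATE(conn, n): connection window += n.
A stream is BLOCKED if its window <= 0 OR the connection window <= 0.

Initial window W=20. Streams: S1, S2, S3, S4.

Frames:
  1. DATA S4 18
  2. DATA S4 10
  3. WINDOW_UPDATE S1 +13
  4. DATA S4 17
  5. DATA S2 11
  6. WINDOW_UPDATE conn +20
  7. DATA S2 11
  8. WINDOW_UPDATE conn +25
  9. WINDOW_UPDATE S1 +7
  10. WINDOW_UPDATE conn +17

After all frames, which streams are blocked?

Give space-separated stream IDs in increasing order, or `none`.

Answer: S2 S4

Derivation:
Op 1: conn=2 S1=20 S2=20 S3=20 S4=2 blocked=[]
Op 2: conn=-8 S1=20 S2=20 S3=20 S4=-8 blocked=[1, 2, 3, 4]
Op 3: conn=-8 S1=33 S2=20 S3=20 S4=-8 blocked=[1, 2, 3, 4]
Op 4: conn=-25 S1=33 S2=20 S3=20 S4=-25 blocked=[1, 2, 3, 4]
Op 5: conn=-36 S1=33 S2=9 S3=20 S4=-25 blocked=[1, 2, 3, 4]
Op 6: conn=-16 S1=33 S2=9 S3=20 S4=-25 blocked=[1, 2, 3, 4]
Op 7: conn=-27 S1=33 S2=-2 S3=20 S4=-25 blocked=[1, 2, 3, 4]
Op 8: conn=-2 S1=33 S2=-2 S3=20 S4=-25 blocked=[1, 2, 3, 4]
Op 9: conn=-2 S1=40 S2=-2 S3=20 S4=-25 blocked=[1, 2, 3, 4]
Op 10: conn=15 S1=40 S2=-2 S3=20 S4=-25 blocked=[2, 4]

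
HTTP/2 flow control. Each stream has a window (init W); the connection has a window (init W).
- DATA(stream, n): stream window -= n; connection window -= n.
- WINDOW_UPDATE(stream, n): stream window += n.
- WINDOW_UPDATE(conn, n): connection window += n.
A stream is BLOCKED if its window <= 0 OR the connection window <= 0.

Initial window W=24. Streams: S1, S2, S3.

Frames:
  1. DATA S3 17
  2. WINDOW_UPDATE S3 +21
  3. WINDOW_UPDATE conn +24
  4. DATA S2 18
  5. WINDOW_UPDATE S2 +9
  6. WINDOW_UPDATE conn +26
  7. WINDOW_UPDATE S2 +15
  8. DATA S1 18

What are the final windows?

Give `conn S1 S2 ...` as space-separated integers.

Answer: 21 6 30 28

Derivation:
Op 1: conn=7 S1=24 S2=24 S3=7 blocked=[]
Op 2: conn=7 S1=24 S2=24 S3=28 blocked=[]
Op 3: conn=31 S1=24 S2=24 S3=28 blocked=[]
Op 4: conn=13 S1=24 S2=6 S3=28 blocked=[]
Op 5: conn=13 S1=24 S2=15 S3=28 blocked=[]
Op 6: conn=39 S1=24 S2=15 S3=28 blocked=[]
Op 7: conn=39 S1=24 S2=30 S3=28 blocked=[]
Op 8: conn=21 S1=6 S2=30 S3=28 blocked=[]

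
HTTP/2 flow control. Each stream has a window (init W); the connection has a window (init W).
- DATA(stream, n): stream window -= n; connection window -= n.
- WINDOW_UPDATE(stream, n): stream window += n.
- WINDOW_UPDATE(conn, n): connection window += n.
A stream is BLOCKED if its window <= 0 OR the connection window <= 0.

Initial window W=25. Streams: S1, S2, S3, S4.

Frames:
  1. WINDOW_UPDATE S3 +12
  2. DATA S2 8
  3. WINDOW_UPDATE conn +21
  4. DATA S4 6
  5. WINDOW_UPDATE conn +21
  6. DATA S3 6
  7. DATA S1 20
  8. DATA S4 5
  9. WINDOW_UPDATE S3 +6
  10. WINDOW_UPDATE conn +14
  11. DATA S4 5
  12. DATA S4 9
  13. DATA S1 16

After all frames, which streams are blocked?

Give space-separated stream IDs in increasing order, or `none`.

Answer: S1 S4

Derivation:
Op 1: conn=25 S1=25 S2=25 S3=37 S4=25 blocked=[]
Op 2: conn=17 S1=25 S2=17 S3=37 S4=25 blocked=[]
Op 3: conn=38 S1=25 S2=17 S3=37 S4=25 blocked=[]
Op 4: conn=32 S1=25 S2=17 S3=37 S4=19 blocked=[]
Op 5: conn=53 S1=25 S2=17 S3=37 S4=19 blocked=[]
Op 6: conn=47 S1=25 S2=17 S3=31 S4=19 blocked=[]
Op 7: conn=27 S1=5 S2=17 S3=31 S4=19 blocked=[]
Op 8: conn=22 S1=5 S2=17 S3=31 S4=14 blocked=[]
Op 9: conn=22 S1=5 S2=17 S3=37 S4=14 blocked=[]
Op 10: conn=36 S1=5 S2=17 S3=37 S4=14 blocked=[]
Op 11: conn=31 S1=5 S2=17 S3=37 S4=9 blocked=[]
Op 12: conn=22 S1=5 S2=17 S3=37 S4=0 blocked=[4]
Op 13: conn=6 S1=-11 S2=17 S3=37 S4=0 blocked=[1, 4]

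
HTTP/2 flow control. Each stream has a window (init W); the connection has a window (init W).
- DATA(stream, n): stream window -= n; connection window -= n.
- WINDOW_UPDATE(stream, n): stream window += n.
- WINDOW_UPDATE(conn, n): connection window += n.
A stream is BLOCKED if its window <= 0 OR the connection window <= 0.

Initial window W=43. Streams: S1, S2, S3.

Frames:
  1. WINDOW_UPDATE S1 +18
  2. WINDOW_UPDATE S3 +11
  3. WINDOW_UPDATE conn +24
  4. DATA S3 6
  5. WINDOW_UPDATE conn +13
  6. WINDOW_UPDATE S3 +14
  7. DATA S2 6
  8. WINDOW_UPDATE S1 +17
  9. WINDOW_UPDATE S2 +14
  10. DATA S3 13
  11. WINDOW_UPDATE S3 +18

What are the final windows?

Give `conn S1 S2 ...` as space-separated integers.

Answer: 55 78 51 67

Derivation:
Op 1: conn=43 S1=61 S2=43 S3=43 blocked=[]
Op 2: conn=43 S1=61 S2=43 S3=54 blocked=[]
Op 3: conn=67 S1=61 S2=43 S3=54 blocked=[]
Op 4: conn=61 S1=61 S2=43 S3=48 blocked=[]
Op 5: conn=74 S1=61 S2=43 S3=48 blocked=[]
Op 6: conn=74 S1=61 S2=43 S3=62 blocked=[]
Op 7: conn=68 S1=61 S2=37 S3=62 blocked=[]
Op 8: conn=68 S1=78 S2=37 S3=62 blocked=[]
Op 9: conn=68 S1=78 S2=51 S3=62 blocked=[]
Op 10: conn=55 S1=78 S2=51 S3=49 blocked=[]
Op 11: conn=55 S1=78 S2=51 S3=67 blocked=[]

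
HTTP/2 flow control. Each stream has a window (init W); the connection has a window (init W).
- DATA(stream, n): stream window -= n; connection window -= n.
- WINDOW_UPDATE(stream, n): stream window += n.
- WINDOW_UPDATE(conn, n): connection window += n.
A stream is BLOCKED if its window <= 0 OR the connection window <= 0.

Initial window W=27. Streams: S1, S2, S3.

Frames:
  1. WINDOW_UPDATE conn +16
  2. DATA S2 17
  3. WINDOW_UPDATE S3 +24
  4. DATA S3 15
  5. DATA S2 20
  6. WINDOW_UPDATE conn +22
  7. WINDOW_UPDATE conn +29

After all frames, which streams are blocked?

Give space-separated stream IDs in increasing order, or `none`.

Op 1: conn=43 S1=27 S2=27 S3=27 blocked=[]
Op 2: conn=26 S1=27 S2=10 S3=27 blocked=[]
Op 3: conn=26 S1=27 S2=10 S3=51 blocked=[]
Op 4: conn=11 S1=27 S2=10 S3=36 blocked=[]
Op 5: conn=-9 S1=27 S2=-10 S3=36 blocked=[1, 2, 3]
Op 6: conn=13 S1=27 S2=-10 S3=36 blocked=[2]
Op 7: conn=42 S1=27 S2=-10 S3=36 blocked=[2]

Answer: S2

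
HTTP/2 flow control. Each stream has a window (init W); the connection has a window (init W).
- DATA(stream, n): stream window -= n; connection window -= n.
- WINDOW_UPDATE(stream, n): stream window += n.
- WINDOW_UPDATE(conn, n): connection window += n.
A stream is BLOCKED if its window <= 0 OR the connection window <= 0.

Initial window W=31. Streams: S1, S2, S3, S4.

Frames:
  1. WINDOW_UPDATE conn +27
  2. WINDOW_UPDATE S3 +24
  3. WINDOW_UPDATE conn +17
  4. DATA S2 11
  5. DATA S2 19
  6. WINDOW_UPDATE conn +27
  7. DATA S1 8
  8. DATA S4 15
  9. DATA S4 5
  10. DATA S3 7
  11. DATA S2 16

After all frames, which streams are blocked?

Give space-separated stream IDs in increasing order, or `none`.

Answer: S2

Derivation:
Op 1: conn=58 S1=31 S2=31 S3=31 S4=31 blocked=[]
Op 2: conn=58 S1=31 S2=31 S3=55 S4=31 blocked=[]
Op 3: conn=75 S1=31 S2=31 S3=55 S4=31 blocked=[]
Op 4: conn=64 S1=31 S2=20 S3=55 S4=31 blocked=[]
Op 5: conn=45 S1=31 S2=1 S3=55 S4=31 blocked=[]
Op 6: conn=72 S1=31 S2=1 S3=55 S4=31 blocked=[]
Op 7: conn=64 S1=23 S2=1 S3=55 S4=31 blocked=[]
Op 8: conn=49 S1=23 S2=1 S3=55 S4=16 blocked=[]
Op 9: conn=44 S1=23 S2=1 S3=55 S4=11 blocked=[]
Op 10: conn=37 S1=23 S2=1 S3=48 S4=11 blocked=[]
Op 11: conn=21 S1=23 S2=-15 S3=48 S4=11 blocked=[2]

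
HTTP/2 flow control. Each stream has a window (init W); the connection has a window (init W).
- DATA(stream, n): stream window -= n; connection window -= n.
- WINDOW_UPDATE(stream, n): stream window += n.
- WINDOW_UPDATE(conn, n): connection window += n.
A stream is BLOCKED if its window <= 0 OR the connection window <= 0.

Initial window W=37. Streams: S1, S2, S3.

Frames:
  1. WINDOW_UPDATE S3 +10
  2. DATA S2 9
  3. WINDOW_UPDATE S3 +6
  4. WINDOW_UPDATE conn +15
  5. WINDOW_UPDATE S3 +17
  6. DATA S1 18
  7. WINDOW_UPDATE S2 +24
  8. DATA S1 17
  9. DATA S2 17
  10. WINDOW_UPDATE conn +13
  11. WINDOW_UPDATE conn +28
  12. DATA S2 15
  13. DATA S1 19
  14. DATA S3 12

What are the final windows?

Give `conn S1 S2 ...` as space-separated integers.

Op 1: conn=37 S1=37 S2=37 S3=47 blocked=[]
Op 2: conn=28 S1=37 S2=28 S3=47 blocked=[]
Op 3: conn=28 S1=37 S2=28 S3=53 blocked=[]
Op 4: conn=43 S1=37 S2=28 S3=53 blocked=[]
Op 5: conn=43 S1=37 S2=28 S3=70 blocked=[]
Op 6: conn=25 S1=19 S2=28 S3=70 blocked=[]
Op 7: conn=25 S1=19 S2=52 S3=70 blocked=[]
Op 8: conn=8 S1=2 S2=52 S3=70 blocked=[]
Op 9: conn=-9 S1=2 S2=35 S3=70 blocked=[1, 2, 3]
Op 10: conn=4 S1=2 S2=35 S3=70 blocked=[]
Op 11: conn=32 S1=2 S2=35 S3=70 blocked=[]
Op 12: conn=17 S1=2 S2=20 S3=70 blocked=[]
Op 13: conn=-2 S1=-17 S2=20 S3=70 blocked=[1, 2, 3]
Op 14: conn=-14 S1=-17 S2=20 S3=58 blocked=[1, 2, 3]

Answer: -14 -17 20 58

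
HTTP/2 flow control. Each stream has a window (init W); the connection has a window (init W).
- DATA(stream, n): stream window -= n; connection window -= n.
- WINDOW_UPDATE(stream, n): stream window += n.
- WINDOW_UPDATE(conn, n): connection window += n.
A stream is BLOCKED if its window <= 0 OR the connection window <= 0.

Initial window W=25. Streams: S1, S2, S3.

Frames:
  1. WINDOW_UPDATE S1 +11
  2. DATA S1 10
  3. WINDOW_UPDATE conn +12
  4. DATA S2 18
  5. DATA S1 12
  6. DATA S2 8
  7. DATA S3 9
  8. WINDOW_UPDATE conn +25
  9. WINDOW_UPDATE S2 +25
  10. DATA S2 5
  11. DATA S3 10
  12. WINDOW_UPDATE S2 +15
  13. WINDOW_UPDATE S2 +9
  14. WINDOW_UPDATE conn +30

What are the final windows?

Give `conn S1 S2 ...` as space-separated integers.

Answer: 20 14 43 6

Derivation:
Op 1: conn=25 S1=36 S2=25 S3=25 blocked=[]
Op 2: conn=15 S1=26 S2=25 S3=25 blocked=[]
Op 3: conn=27 S1=26 S2=25 S3=25 blocked=[]
Op 4: conn=9 S1=26 S2=7 S3=25 blocked=[]
Op 5: conn=-3 S1=14 S2=7 S3=25 blocked=[1, 2, 3]
Op 6: conn=-11 S1=14 S2=-1 S3=25 blocked=[1, 2, 3]
Op 7: conn=-20 S1=14 S2=-1 S3=16 blocked=[1, 2, 3]
Op 8: conn=5 S1=14 S2=-1 S3=16 blocked=[2]
Op 9: conn=5 S1=14 S2=24 S3=16 blocked=[]
Op 10: conn=0 S1=14 S2=19 S3=16 blocked=[1, 2, 3]
Op 11: conn=-10 S1=14 S2=19 S3=6 blocked=[1, 2, 3]
Op 12: conn=-10 S1=14 S2=34 S3=6 blocked=[1, 2, 3]
Op 13: conn=-10 S1=14 S2=43 S3=6 blocked=[1, 2, 3]
Op 14: conn=20 S1=14 S2=43 S3=6 blocked=[]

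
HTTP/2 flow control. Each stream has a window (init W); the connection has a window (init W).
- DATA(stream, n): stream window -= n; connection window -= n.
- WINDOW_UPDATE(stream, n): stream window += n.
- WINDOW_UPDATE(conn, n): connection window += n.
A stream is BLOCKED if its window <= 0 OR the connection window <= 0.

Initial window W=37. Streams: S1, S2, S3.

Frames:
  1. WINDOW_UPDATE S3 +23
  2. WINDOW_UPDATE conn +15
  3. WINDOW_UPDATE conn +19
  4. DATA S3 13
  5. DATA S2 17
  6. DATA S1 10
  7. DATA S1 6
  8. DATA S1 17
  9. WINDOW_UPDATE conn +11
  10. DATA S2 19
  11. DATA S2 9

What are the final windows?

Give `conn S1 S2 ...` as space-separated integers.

Op 1: conn=37 S1=37 S2=37 S3=60 blocked=[]
Op 2: conn=52 S1=37 S2=37 S3=60 blocked=[]
Op 3: conn=71 S1=37 S2=37 S3=60 blocked=[]
Op 4: conn=58 S1=37 S2=37 S3=47 blocked=[]
Op 5: conn=41 S1=37 S2=20 S3=47 blocked=[]
Op 6: conn=31 S1=27 S2=20 S3=47 blocked=[]
Op 7: conn=25 S1=21 S2=20 S3=47 blocked=[]
Op 8: conn=8 S1=4 S2=20 S3=47 blocked=[]
Op 9: conn=19 S1=4 S2=20 S3=47 blocked=[]
Op 10: conn=0 S1=4 S2=1 S3=47 blocked=[1, 2, 3]
Op 11: conn=-9 S1=4 S2=-8 S3=47 blocked=[1, 2, 3]

Answer: -9 4 -8 47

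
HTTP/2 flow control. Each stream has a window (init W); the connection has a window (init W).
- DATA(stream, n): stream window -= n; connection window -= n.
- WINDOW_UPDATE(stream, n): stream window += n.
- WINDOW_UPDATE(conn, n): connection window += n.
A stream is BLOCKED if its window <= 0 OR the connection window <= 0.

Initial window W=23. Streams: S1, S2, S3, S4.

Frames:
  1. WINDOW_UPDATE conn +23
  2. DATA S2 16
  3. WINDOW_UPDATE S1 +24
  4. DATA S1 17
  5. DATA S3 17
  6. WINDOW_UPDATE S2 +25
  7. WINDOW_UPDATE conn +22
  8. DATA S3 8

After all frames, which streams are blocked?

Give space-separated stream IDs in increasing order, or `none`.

Op 1: conn=46 S1=23 S2=23 S3=23 S4=23 blocked=[]
Op 2: conn=30 S1=23 S2=7 S3=23 S4=23 blocked=[]
Op 3: conn=30 S1=47 S2=7 S3=23 S4=23 blocked=[]
Op 4: conn=13 S1=30 S2=7 S3=23 S4=23 blocked=[]
Op 5: conn=-4 S1=30 S2=7 S3=6 S4=23 blocked=[1, 2, 3, 4]
Op 6: conn=-4 S1=30 S2=32 S3=6 S4=23 blocked=[1, 2, 3, 4]
Op 7: conn=18 S1=30 S2=32 S3=6 S4=23 blocked=[]
Op 8: conn=10 S1=30 S2=32 S3=-2 S4=23 blocked=[3]

Answer: S3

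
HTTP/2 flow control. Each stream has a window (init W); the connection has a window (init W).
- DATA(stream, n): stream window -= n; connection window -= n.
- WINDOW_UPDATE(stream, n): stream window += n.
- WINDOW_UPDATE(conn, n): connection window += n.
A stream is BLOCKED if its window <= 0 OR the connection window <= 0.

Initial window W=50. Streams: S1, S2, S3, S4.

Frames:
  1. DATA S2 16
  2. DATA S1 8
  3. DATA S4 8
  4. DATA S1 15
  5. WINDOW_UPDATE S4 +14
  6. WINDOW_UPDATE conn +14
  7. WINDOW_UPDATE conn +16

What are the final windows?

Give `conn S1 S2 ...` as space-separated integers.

Op 1: conn=34 S1=50 S2=34 S3=50 S4=50 blocked=[]
Op 2: conn=26 S1=42 S2=34 S3=50 S4=50 blocked=[]
Op 3: conn=18 S1=42 S2=34 S3=50 S4=42 blocked=[]
Op 4: conn=3 S1=27 S2=34 S3=50 S4=42 blocked=[]
Op 5: conn=3 S1=27 S2=34 S3=50 S4=56 blocked=[]
Op 6: conn=17 S1=27 S2=34 S3=50 S4=56 blocked=[]
Op 7: conn=33 S1=27 S2=34 S3=50 S4=56 blocked=[]

Answer: 33 27 34 50 56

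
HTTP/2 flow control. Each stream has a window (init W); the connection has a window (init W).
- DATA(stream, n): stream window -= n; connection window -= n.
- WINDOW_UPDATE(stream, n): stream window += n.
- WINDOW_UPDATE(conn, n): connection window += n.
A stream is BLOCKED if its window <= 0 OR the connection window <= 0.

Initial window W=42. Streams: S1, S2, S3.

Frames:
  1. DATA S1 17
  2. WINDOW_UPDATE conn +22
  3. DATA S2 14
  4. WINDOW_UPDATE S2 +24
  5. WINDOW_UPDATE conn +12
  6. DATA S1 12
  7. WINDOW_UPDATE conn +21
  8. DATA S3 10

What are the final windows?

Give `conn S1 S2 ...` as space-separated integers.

Op 1: conn=25 S1=25 S2=42 S3=42 blocked=[]
Op 2: conn=47 S1=25 S2=42 S3=42 blocked=[]
Op 3: conn=33 S1=25 S2=28 S3=42 blocked=[]
Op 4: conn=33 S1=25 S2=52 S3=42 blocked=[]
Op 5: conn=45 S1=25 S2=52 S3=42 blocked=[]
Op 6: conn=33 S1=13 S2=52 S3=42 blocked=[]
Op 7: conn=54 S1=13 S2=52 S3=42 blocked=[]
Op 8: conn=44 S1=13 S2=52 S3=32 blocked=[]

Answer: 44 13 52 32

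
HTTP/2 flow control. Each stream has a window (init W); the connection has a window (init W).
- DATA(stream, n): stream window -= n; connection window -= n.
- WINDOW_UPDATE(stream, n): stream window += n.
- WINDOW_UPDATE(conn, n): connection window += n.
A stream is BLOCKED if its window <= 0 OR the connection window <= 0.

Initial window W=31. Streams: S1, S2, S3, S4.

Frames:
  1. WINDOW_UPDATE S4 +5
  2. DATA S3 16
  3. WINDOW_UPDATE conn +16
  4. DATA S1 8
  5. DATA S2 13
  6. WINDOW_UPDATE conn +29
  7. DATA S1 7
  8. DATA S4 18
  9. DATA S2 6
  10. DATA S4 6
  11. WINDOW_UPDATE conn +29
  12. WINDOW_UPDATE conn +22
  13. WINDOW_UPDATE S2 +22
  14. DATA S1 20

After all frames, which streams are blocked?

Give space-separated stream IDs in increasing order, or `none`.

Op 1: conn=31 S1=31 S2=31 S3=31 S4=36 blocked=[]
Op 2: conn=15 S1=31 S2=31 S3=15 S4=36 blocked=[]
Op 3: conn=31 S1=31 S2=31 S3=15 S4=36 blocked=[]
Op 4: conn=23 S1=23 S2=31 S3=15 S4=36 blocked=[]
Op 5: conn=10 S1=23 S2=18 S3=15 S4=36 blocked=[]
Op 6: conn=39 S1=23 S2=18 S3=15 S4=36 blocked=[]
Op 7: conn=32 S1=16 S2=18 S3=15 S4=36 blocked=[]
Op 8: conn=14 S1=16 S2=18 S3=15 S4=18 blocked=[]
Op 9: conn=8 S1=16 S2=12 S3=15 S4=18 blocked=[]
Op 10: conn=2 S1=16 S2=12 S3=15 S4=12 blocked=[]
Op 11: conn=31 S1=16 S2=12 S3=15 S4=12 blocked=[]
Op 12: conn=53 S1=16 S2=12 S3=15 S4=12 blocked=[]
Op 13: conn=53 S1=16 S2=34 S3=15 S4=12 blocked=[]
Op 14: conn=33 S1=-4 S2=34 S3=15 S4=12 blocked=[1]

Answer: S1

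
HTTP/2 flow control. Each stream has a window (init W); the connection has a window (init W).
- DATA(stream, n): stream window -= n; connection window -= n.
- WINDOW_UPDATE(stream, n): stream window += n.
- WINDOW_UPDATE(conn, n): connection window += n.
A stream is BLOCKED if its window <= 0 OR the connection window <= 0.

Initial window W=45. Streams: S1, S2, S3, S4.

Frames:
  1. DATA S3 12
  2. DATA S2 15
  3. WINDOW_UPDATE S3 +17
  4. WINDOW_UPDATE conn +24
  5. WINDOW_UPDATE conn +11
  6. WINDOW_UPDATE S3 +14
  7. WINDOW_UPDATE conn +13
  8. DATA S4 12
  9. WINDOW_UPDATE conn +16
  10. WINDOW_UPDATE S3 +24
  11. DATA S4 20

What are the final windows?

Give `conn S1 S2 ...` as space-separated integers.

Answer: 50 45 30 88 13

Derivation:
Op 1: conn=33 S1=45 S2=45 S3=33 S4=45 blocked=[]
Op 2: conn=18 S1=45 S2=30 S3=33 S4=45 blocked=[]
Op 3: conn=18 S1=45 S2=30 S3=50 S4=45 blocked=[]
Op 4: conn=42 S1=45 S2=30 S3=50 S4=45 blocked=[]
Op 5: conn=53 S1=45 S2=30 S3=50 S4=45 blocked=[]
Op 6: conn=53 S1=45 S2=30 S3=64 S4=45 blocked=[]
Op 7: conn=66 S1=45 S2=30 S3=64 S4=45 blocked=[]
Op 8: conn=54 S1=45 S2=30 S3=64 S4=33 blocked=[]
Op 9: conn=70 S1=45 S2=30 S3=64 S4=33 blocked=[]
Op 10: conn=70 S1=45 S2=30 S3=88 S4=33 blocked=[]
Op 11: conn=50 S1=45 S2=30 S3=88 S4=13 blocked=[]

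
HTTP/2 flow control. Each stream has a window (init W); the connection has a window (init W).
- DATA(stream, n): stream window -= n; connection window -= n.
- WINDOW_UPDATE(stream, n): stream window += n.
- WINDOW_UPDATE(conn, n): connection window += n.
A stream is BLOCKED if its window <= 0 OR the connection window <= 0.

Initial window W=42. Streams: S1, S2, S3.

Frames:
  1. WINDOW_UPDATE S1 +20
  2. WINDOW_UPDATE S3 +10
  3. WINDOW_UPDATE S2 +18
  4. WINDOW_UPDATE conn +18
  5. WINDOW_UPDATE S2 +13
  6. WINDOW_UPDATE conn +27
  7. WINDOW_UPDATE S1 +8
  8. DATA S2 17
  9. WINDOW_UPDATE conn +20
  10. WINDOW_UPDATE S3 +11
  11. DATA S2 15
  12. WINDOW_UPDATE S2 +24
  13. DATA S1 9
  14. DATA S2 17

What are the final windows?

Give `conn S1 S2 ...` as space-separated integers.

Op 1: conn=42 S1=62 S2=42 S3=42 blocked=[]
Op 2: conn=42 S1=62 S2=42 S3=52 blocked=[]
Op 3: conn=42 S1=62 S2=60 S3=52 blocked=[]
Op 4: conn=60 S1=62 S2=60 S3=52 blocked=[]
Op 5: conn=60 S1=62 S2=73 S3=52 blocked=[]
Op 6: conn=87 S1=62 S2=73 S3=52 blocked=[]
Op 7: conn=87 S1=70 S2=73 S3=52 blocked=[]
Op 8: conn=70 S1=70 S2=56 S3=52 blocked=[]
Op 9: conn=90 S1=70 S2=56 S3=52 blocked=[]
Op 10: conn=90 S1=70 S2=56 S3=63 blocked=[]
Op 11: conn=75 S1=70 S2=41 S3=63 blocked=[]
Op 12: conn=75 S1=70 S2=65 S3=63 blocked=[]
Op 13: conn=66 S1=61 S2=65 S3=63 blocked=[]
Op 14: conn=49 S1=61 S2=48 S3=63 blocked=[]

Answer: 49 61 48 63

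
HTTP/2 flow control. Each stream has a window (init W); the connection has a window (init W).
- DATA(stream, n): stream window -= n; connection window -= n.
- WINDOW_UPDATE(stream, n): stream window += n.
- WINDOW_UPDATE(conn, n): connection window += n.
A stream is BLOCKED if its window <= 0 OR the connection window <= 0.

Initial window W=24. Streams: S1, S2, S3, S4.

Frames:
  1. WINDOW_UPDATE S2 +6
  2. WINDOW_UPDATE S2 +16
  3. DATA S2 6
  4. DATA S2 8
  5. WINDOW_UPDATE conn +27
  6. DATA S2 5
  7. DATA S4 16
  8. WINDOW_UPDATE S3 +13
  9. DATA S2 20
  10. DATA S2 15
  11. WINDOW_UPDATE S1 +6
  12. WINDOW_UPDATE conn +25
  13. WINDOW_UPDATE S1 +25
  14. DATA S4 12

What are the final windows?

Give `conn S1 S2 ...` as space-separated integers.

Op 1: conn=24 S1=24 S2=30 S3=24 S4=24 blocked=[]
Op 2: conn=24 S1=24 S2=46 S3=24 S4=24 blocked=[]
Op 3: conn=18 S1=24 S2=40 S3=24 S4=24 blocked=[]
Op 4: conn=10 S1=24 S2=32 S3=24 S4=24 blocked=[]
Op 5: conn=37 S1=24 S2=32 S3=24 S4=24 blocked=[]
Op 6: conn=32 S1=24 S2=27 S3=24 S4=24 blocked=[]
Op 7: conn=16 S1=24 S2=27 S3=24 S4=8 blocked=[]
Op 8: conn=16 S1=24 S2=27 S3=37 S4=8 blocked=[]
Op 9: conn=-4 S1=24 S2=7 S3=37 S4=8 blocked=[1, 2, 3, 4]
Op 10: conn=-19 S1=24 S2=-8 S3=37 S4=8 blocked=[1, 2, 3, 4]
Op 11: conn=-19 S1=30 S2=-8 S3=37 S4=8 blocked=[1, 2, 3, 4]
Op 12: conn=6 S1=30 S2=-8 S3=37 S4=8 blocked=[2]
Op 13: conn=6 S1=55 S2=-8 S3=37 S4=8 blocked=[2]
Op 14: conn=-6 S1=55 S2=-8 S3=37 S4=-4 blocked=[1, 2, 3, 4]

Answer: -6 55 -8 37 -4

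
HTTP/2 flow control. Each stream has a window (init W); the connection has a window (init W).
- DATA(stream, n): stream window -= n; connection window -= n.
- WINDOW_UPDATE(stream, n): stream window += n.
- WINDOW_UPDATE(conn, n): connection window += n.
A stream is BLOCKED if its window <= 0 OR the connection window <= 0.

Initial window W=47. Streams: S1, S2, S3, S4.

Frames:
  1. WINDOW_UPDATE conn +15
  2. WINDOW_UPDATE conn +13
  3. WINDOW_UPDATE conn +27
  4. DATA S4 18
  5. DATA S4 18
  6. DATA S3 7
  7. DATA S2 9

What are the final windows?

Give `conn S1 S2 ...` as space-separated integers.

Answer: 50 47 38 40 11

Derivation:
Op 1: conn=62 S1=47 S2=47 S3=47 S4=47 blocked=[]
Op 2: conn=75 S1=47 S2=47 S3=47 S4=47 blocked=[]
Op 3: conn=102 S1=47 S2=47 S3=47 S4=47 blocked=[]
Op 4: conn=84 S1=47 S2=47 S3=47 S4=29 blocked=[]
Op 5: conn=66 S1=47 S2=47 S3=47 S4=11 blocked=[]
Op 6: conn=59 S1=47 S2=47 S3=40 S4=11 blocked=[]
Op 7: conn=50 S1=47 S2=38 S3=40 S4=11 blocked=[]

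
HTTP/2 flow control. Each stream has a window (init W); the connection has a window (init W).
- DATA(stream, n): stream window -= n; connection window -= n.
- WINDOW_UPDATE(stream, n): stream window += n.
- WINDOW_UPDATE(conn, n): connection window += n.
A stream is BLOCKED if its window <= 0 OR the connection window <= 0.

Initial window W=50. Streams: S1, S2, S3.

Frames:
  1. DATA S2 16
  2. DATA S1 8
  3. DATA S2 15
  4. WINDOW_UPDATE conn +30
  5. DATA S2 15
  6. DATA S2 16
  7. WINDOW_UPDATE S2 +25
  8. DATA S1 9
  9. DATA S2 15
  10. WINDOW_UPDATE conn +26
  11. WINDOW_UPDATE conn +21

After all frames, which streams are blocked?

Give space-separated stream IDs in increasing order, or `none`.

Answer: S2

Derivation:
Op 1: conn=34 S1=50 S2=34 S3=50 blocked=[]
Op 2: conn=26 S1=42 S2=34 S3=50 blocked=[]
Op 3: conn=11 S1=42 S2=19 S3=50 blocked=[]
Op 4: conn=41 S1=42 S2=19 S3=50 blocked=[]
Op 5: conn=26 S1=42 S2=4 S3=50 blocked=[]
Op 6: conn=10 S1=42 S2=-12 S3=50 blocked=[2]
Op 7: conn=10 S1=42 S2=13 S3=50 blocked=[]
Op 8: conn=1 S1=33 S2=13 S3=50 blocked=[]
Op 9: conn=-14 S1=33 S2=-2 S3=50 blocked=[1, 2, 3]
Op 10: conn=12 S1=33 S2=-2 S3=50 blocked=[2]
Op 11: conn=33 S1=33 S2=-2 S3=50 blocked=[2]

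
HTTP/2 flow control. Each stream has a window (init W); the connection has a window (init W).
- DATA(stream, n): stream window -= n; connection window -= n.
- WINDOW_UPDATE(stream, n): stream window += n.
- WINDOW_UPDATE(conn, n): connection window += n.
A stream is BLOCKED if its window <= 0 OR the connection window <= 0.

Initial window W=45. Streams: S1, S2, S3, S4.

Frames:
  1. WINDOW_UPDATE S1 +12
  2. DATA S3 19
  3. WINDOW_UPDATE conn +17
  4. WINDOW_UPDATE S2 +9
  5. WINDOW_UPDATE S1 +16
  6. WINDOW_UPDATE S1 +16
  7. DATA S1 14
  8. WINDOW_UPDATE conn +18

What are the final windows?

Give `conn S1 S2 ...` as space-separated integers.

Answer: 47 75 54 26 45

Derivation:
Op 1: conn=45 S1=57 S2=45 S3=45 S4=45 blocked=[]
Op 2: conn=26 S1=57 S2=45 S3=26 S4=45 blocked=[]
Op 3: conn=43 S1=57 S2=45 S3=26 S4=45 blocked=[]
Op 4: conn=43 S1=57 S2=54 S3=26 S4=45 blocked=[]
Op 5: conn=43 S1=73 S2=54 S3=26 S4=45 blocked=[]
Op 6: conn=43 S1=89 S2=54 S3=26 S4=45 blocked=[]
Op 7: conn=29 S1=75 S2=54 S3=26 S4=45 blocked=[]
Op 8: conn=47 S1=75 S2=54 S3=26 S4=45 blocked=[]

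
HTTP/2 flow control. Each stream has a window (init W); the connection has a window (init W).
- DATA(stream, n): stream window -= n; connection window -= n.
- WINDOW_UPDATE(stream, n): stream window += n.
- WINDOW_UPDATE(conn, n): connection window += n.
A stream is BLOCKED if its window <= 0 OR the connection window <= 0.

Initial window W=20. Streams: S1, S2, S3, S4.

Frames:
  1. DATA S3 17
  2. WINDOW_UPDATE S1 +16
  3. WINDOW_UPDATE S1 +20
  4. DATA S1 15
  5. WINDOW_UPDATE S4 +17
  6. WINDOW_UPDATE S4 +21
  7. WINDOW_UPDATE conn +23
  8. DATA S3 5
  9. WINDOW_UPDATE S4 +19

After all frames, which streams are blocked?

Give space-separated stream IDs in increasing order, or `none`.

Op 1: conn=3 S1=20 S2=20 S3=3 S4=20 blocked=[]
Op 2: conn=3 S1=36 S2=20 S3=3 S4=20 blocked=[]
Op 3: conn=3 S1=56 S2=20 S3=3 S4=20 blocked=[]
Op 4: conn=-12 S1=41 S2=20 S3=3 S4=20 blocked=[1, 2, 3, 4]
Op 5: conn=-12 S1=41 S2=20 S3=3 S4=37 blocked=[1, 2, 3, 4]
Op 6: conn=-12 S1=41 S2=20 S3=3 S4=58 blocked=[1, 2, 3, 4]
Op 7: conn=11 S1=41 S2=20 S3=3 S4=58 blocked=[]
Op 8: conn=6 S1=41 S2=20 S3=-2 S4=58 blocked=[3]
Op 9: conn=6 S1=41 S2=20 S3=-2 S4=77 blocked=[3]

Answer: S3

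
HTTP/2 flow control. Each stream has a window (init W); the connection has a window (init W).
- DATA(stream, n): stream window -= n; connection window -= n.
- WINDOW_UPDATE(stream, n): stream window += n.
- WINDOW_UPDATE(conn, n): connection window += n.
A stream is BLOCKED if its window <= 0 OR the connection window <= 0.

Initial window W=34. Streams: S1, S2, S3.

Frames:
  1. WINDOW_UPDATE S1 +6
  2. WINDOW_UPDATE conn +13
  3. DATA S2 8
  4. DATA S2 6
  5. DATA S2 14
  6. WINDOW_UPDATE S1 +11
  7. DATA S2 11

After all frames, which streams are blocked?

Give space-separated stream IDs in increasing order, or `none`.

Op 1: conn=34 S1=40 S2=34 S3=34 blocked=[]
Op 2: conn=47 S1=40 S2=34 S3=34 blocked=[]
Op 3: conn=39 S1=40 S2=26 S3=34 blocked=[]
Op 4: conn=33 S1=40 S2=20 S3=34 blocked=[]
Op 5: conn=19 S1=40 S2=6 S3=34 blocked=[]
Op 6: conn=19 S1=51 S2=6 S3=34 blocked=[]
Op 7: conn=8 S1=51 S2=-5 S3=34 blocked=[2]

Answer: S2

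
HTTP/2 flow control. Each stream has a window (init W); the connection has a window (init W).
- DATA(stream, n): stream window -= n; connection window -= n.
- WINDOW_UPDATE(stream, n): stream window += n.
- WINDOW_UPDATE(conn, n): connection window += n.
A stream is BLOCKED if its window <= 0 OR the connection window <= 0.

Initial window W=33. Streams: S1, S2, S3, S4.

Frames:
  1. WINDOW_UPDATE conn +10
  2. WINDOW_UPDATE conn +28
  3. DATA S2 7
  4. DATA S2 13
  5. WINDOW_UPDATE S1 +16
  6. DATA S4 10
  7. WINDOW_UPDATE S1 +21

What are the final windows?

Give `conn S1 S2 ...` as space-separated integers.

Answer: 41 70 13 33 23

Derivation:
Op 1: conn=43 S1=33 S2=33 S3=33 S4=33 blocked=[]
Op 2: conn=71 S1=33 S2=33 S3=33 S4=33 blocked=[]
Op 3: conn=64 S1=33 S2=26 S3=33 S4=33 blocked=[]
Op 4: conn=51 S1=33 S2=13 S3=33 S4=33 blocked=[]
Op 5: conn=51 S1=49 S2=13 S3=33 S4=33 blocked=[]
Op 6: conn=41 S1=49 S2=13 S3=33 S4=23 blocked=[]
Op 7: conn=41 S1=70 S2=13 S3=33 S4=23 blocked=[]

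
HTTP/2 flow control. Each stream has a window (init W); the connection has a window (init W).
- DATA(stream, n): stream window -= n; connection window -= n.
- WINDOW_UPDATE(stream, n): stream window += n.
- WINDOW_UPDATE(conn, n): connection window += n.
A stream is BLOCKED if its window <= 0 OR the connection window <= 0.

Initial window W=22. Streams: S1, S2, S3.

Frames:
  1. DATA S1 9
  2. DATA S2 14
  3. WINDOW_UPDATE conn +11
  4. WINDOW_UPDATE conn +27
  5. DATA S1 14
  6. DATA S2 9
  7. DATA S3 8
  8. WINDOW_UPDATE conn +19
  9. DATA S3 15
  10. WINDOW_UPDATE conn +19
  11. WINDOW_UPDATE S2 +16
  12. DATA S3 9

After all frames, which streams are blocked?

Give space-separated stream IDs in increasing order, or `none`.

Answer: S1 S3

Derivation:
Op 1: conn=13 S1=13 S2=22 S3=22 blocked=[]
Op 2: conn=-1 S1=13 S2=8 S3=22 blocked=[1, 2, 3]
Op 3: conn=10 S1=13 S2=8 S3=22 blocked=[]
Op 4: conn=37 S1=13 S2=8 S3=22 blocked=[]
Op 5: conn=23 S1=-1 S2=8 S3=22 blocked=[1]
Op 6: conn=14 S1=-1 S2=-1 S3=22 blocked=[1, 2]
Op 7: conn=6 S1=-1 S2=-1 S3=14 blocked=[1, 2]
Op 8: conn=25 S1=-1 S2=-1 S3=14 blocked=[1, 2]
Op 9: conn=10 S1=-1 S2=-1 S3=-1 blocked=[1, 2, 3]
Op 10: conn=29 S1=-1 S2=-1 S3=-1 blocked=[1, 2, 3]
Op 11: conn=29 S1=-1 S2=15 S3=-1 blocked=[1, 3]
Op 12: conn=20 S1=-1 S2=15 S3=-10 blocked=[1, 3]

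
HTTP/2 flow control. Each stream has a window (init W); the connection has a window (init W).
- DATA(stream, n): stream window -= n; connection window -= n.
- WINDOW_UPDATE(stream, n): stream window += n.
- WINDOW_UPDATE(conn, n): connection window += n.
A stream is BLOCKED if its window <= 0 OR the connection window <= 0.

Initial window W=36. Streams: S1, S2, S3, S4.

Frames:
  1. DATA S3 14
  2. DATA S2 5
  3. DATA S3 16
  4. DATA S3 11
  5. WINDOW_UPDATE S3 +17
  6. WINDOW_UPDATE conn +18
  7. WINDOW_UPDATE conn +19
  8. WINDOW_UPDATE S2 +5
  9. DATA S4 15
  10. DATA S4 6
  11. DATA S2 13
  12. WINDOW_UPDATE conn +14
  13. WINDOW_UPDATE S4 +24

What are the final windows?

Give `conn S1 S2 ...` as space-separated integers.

Op 1: conn=22 S1=36 S2=36 S3=22 S4=36 blocked=[]
Op 2: conn=17 S1=36 S2=31 S3=22 S4=36 blocked=[]
Op 3: conn=1 S1=36 S2=31 S3=6 S4=36 blocked=[]
Op 4: conn=-10 S1=36 S2=31 S3=-5 S4=36 blocked=[1, 2, 3, 4]
Op 5: conn=-10 S1=36 S2=31 S3=12 S4=36 blocked=[1, 2, 3, 4]
Op 6: conn=8 S1=36 S2=31 S3=12 S4=36 blocked=[]
Op 7: conn=27 S1=36 S2=31 S3=12 S4=36 blocked=[]
Op 8: conn=27 S1=36 S2=36 S3=12 S4=36 blocked=[]
Op 9: conn=12 S1=36 S2=36 S3=12 S4=21 blocked=[]
Op 10: conn=6 S1=36 S2=36 S3=12 S4=15 blocked=[]
Op 11: conn=-7 S1=36 S2=23 S3=12 S4=15 blocked=[1, 2, 3, 4]
Op 12: conn=7 S1=36 S2=23 S3=12 S4=15 blocked=[]
Op 13: conn=7 S1=36 S2=23 S3=12 S4=39 blocked=[]

Answer: 7 36 23 12 39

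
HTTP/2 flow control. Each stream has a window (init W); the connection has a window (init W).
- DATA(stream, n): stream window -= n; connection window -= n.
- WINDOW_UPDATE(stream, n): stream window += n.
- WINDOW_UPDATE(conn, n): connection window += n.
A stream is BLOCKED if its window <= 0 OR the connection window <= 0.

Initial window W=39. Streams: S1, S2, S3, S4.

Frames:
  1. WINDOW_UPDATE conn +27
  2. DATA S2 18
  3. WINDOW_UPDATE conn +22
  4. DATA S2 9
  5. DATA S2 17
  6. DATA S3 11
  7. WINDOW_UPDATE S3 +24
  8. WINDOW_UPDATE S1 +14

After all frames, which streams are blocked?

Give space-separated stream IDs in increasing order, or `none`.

Op 1: conn=66 S1=39 S2=39 S3=39 S4=39 blocked=[]
Op 2: conn=48 S1=39 S2=21 S3=39 S4=39 blocked=[]
Op 3: conn=70 S1=39 S2=21 S3=39 S4=39 blocked=[]
Op 4: conn=61 S1=39 S2=12 S3=39 S4=39 blocked=[]
Op 5: conn=44 S1=39 S2=-5 S3=39 S4=39 blocked=[2]
Op 6: conn=33 S1=39 S2=-5 S3=28 S4=39 blocked=[2]
Op 7: conn=33 S1=39 S2=-5 S3=52 S4=39 blocked=[2]
Op 8: conn=33 S1=53 S2=-5 S3=52 S4=39 blocked=[2]

Answer: S2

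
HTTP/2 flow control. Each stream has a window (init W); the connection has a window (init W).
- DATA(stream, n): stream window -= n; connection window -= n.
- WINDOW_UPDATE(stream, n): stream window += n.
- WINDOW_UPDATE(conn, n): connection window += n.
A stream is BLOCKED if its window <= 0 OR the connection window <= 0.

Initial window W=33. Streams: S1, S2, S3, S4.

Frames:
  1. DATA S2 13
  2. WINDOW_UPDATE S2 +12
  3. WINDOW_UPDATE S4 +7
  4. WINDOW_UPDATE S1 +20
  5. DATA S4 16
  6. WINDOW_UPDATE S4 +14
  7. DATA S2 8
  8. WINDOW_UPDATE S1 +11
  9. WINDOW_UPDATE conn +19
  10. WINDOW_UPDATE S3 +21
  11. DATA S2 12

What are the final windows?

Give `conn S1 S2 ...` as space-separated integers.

Op 1: conn=20 S1=33 S2=20 S3=33 S4=33 blocked=[]
Op 2: conn=20 S1=33 S2=32 S3=33 S4=33 blocked=[]
Op 3: conn=20 S1=33 S2=32 S3=33 S4=40 blocked=[]
Op 4: conn=20 S1=53 S2=32 S3=33 S4=40 blocked=[]
Op 5: conn=4 S1=53 S2=32 S3=33 S4=24 blocked=[]
Op 6: conn=4 S1=53 S2=32 S3=33 S4=38 blocked=[]
Op 7: conn=-4 S1=53 S2=24 S3=33 S4=38 blocked=[1, 2, 3, 4]
Op 8: conn=-4 S1=64 S2=24 S3=33 S4=38 blocked=[1, 2, 3, 4]
Op 9: conn=15 S1=64 S2=24 S3=33 S4=38 blocked=[]
Op 10: conn=15 S1=64 S2=24 S3=54 S4=38 blocked=[]
Op 11: conn=3 S1=64 S2=12 S3=54 S4=38 blocked=[]

Answer: 3 64 12 54 38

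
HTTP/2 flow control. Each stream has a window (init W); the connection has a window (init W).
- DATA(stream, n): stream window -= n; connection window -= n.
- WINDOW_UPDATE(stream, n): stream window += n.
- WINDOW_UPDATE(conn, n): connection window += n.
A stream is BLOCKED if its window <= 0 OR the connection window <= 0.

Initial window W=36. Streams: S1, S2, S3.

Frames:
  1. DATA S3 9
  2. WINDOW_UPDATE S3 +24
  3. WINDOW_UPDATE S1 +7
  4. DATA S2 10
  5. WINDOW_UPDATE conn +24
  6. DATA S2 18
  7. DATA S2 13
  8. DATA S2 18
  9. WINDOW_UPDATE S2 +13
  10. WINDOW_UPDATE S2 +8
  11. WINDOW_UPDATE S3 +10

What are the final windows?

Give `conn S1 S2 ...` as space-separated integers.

Op 1: conn=27 S1=36 S2=36 S3=27 blocked=[]
Op 2: conn=27 S1=36 S2=36 S3=51 blocked=[]
Op 3: conn=27 S1=43 S2=36 S3=51 blocked=[]
Op 4: conn=17 S1=43 S2=26 S3=51 blocked=[]
Op 5: conn=41 S1=43 S2=26 S3=51 blocked=[]
Op 6: conn=23 S1=43 S2=8 S3=51 blocked=[]
Op 7: conn=10 S1=43 S2=-5 S3=51 blocked=[2]
Op 8: conn=-8 S1=43 S2=-23 S3=51 blocked=[1, 2, 3]
Op 9: conn=-8 S1=43 S2=-10 S3=51 blocked=[1, 2, 3]
Op 10: conn=-8 S1=43 S2=-2 S3=51 blocked=[1, 2, 3]
Op 11: conn=-8 S1=43 S2=-2 S3=61 blocked=[1, 2, 3]

Answer: -8 43 -2 61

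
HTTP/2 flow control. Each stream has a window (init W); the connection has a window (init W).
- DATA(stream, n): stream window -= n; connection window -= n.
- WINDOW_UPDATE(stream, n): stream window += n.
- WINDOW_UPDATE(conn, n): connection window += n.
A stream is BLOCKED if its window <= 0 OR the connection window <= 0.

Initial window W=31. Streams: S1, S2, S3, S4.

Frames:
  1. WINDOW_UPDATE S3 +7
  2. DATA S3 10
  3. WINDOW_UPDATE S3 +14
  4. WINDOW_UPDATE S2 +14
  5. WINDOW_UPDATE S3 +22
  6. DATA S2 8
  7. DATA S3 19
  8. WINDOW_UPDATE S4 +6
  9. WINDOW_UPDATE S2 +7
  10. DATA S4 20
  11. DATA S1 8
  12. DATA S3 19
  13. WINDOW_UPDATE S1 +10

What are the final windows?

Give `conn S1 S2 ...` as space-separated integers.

Answer: -53 33 44 26 17

Derivation:
Op 1: conn=31 S1=31 S2=31 S3=38 S4=31 blocked=[]
Op 2: conn=21 S1=31 S2=31 S3=28 S4=31 blocked=[]
Op 3: conn=21 S1=31 S2=31 S3=42 S4=31 blocked=[]
Op 4: conn=21 S1=31 S2=45 S3=42 S4=31 blocked=[]
Op 5: conn=21 S1=31 S2=45 S3=64 S4=31 blocked=[]
Op 6: conn=13 S1=31 S2=37 S3=64 S4=31 blocked=[]
Op 7: conn=-6 S1=31 S2=37 S3=45 S4=31 blocked=[1, 2, 3, 4]
Op 8: conn=-6 S1=31 S2=37 S3=45 S4=37 blocked=[1, 2, 3, 4]
Op 9: conn=-6 S1=31 S2=44 S3=45 S4=37 blocked=[1, 2, 3, 4]
Op 10: conn=-26 S1=31 S2=44 S3=45 S4=17 blocked=[1, 2, 3, 4]
Op 11: conn=-34 S1=23 S2=44 S3=45 S4=17 blocked=[1, 2, 3, 4]
Op 12: conn=-53 S1=23 S2=44 S3=26 S4=17 blocked=[1, 2, 3, 4]
Op 13: conn=-53 S1=33 S2=44 S3=26 S4=17 blocked=[1, 2, 3, 4]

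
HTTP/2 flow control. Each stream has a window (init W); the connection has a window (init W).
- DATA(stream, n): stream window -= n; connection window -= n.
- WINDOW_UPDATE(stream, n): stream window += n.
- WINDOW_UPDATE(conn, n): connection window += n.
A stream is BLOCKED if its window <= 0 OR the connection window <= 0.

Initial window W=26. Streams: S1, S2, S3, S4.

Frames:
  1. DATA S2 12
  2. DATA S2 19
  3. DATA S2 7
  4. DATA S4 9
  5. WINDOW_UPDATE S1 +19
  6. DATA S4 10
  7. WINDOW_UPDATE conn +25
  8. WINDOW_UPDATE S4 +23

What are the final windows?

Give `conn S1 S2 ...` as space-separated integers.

Op 1: conn=14 S1=26 S2=14 S3=26 S4=26 blocked=[]
Op 2: conn=-5 S1=26 S2=-5 S3=26 S4=26 blocked=[1, 2, 3, 4]
Op 3: conn=-12 S1=26 S2=-12 S3=26 S4=26 blocked=[1, 2, 3, 4]
Op 4: conn=-21 S1=26 S2=-12 S3=26 S4=17 blocked=[1, 2, 3, 4]
Op 5: conn=-21 S1=45 S2=-12 S3=26 S4=17 blocked=[1, 2, 3, 4]
Op 6: conn=-31 S1=45 S2=-12 S3=26 S4=7 blocked=[1, 2, 3, 4]
Op 7: conn=-6 S1=45 S2=-12 S3=26 S4=7 blocked=[1, 2, 3, 4]
Op 8: conn=-6 S1=45 S2=-12 S3=26 S4=30 blocked=[1, 2, 3, 4]

Answer: -6 45 -12 26 30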